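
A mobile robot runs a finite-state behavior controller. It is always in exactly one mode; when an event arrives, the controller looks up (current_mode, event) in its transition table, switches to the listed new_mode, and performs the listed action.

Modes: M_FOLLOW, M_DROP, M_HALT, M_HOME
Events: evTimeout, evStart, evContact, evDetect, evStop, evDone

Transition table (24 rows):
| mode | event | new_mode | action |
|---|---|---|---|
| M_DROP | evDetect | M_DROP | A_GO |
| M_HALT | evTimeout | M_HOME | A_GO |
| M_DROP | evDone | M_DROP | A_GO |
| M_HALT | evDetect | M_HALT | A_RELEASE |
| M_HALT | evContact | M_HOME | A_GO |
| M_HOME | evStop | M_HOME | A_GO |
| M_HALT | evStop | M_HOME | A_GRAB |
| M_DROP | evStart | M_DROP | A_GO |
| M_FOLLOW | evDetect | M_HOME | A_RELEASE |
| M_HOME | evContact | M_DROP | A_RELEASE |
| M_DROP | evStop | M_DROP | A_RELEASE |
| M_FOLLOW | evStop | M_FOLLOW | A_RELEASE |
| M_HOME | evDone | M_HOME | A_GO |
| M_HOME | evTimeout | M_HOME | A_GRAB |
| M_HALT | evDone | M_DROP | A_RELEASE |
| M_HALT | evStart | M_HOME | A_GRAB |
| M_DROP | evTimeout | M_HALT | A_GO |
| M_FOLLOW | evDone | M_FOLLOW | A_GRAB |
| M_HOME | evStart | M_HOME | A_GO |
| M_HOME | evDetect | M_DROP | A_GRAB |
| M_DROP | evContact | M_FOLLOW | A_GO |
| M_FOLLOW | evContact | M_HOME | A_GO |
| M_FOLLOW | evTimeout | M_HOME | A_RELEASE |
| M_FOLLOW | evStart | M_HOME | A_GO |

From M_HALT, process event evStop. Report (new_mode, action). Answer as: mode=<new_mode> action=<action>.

current mode = M_HALT; filter table to that mode:
  (M_HALT, evTimeout) → (M_HOME, A_GO)
  (M_HALT, evDetect) → (M_HALT, A_RELEASE)
  (M_HALT, evContact) → (M_HOME, A_GO)
  (M_HALT, evStop) → (M_HOME, A_GRAB)  ← event matches
  (M_HALT, evDone) → (M_DROP, A_RELEASE)
  (M_HALT, evStart) → (M_HOME, A_GRAB)
event = evStop selects (M_HOME, A_GRAB)

mode=M_HOME action=A_GRAB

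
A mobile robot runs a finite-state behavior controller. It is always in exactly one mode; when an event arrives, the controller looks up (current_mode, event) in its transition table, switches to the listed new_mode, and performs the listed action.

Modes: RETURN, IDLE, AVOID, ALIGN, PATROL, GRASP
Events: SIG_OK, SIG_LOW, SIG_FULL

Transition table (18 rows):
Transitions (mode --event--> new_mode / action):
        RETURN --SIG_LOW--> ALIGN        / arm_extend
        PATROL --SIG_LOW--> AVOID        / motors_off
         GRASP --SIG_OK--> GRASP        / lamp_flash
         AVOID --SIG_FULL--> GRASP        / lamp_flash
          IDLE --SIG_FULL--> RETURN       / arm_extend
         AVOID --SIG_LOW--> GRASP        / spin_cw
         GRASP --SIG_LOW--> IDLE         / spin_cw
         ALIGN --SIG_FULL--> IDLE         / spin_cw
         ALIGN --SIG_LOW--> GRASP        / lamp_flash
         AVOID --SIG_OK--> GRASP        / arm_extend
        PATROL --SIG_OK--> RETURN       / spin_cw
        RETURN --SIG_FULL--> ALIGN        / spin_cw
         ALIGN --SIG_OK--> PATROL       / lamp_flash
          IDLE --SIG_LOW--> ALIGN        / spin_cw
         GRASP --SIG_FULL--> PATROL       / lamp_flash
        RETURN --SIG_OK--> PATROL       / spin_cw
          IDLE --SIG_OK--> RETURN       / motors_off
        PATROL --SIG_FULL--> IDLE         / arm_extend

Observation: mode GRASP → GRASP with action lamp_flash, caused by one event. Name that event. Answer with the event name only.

try SIG_OK: (GRASP, SIG_OK) → (GRASP, lamp_flash)  ← matches
try SIG_LOW: (GRASP, SIG_LOW) → (IDLE, spin_cw)
try SIG_FULL: (GRASP, SIG_FULL) → (PATROL, lamp_flash)

SIG_OK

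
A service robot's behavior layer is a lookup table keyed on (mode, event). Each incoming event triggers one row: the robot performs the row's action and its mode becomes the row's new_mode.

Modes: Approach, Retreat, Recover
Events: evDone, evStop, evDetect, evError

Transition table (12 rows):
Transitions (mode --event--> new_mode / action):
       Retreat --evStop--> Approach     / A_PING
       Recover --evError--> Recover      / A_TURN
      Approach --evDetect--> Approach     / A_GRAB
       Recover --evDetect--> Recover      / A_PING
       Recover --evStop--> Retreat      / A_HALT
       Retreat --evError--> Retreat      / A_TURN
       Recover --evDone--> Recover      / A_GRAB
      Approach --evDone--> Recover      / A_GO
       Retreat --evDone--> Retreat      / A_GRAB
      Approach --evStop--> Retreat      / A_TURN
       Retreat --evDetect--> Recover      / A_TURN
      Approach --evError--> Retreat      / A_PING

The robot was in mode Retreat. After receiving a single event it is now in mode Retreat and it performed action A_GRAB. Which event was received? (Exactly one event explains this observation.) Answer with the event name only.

evDone

try evDone: (Retreat, evDone) → (Retreat, A_GRAB)  ← matches
try evStop: (Retreat, evStop) → (Approach, A_PING)
try evDetect: (Retreat, evDetect) → (Recover, A_TURN)
try evError: (Retreat, evError) → (Retreat, A_TURN)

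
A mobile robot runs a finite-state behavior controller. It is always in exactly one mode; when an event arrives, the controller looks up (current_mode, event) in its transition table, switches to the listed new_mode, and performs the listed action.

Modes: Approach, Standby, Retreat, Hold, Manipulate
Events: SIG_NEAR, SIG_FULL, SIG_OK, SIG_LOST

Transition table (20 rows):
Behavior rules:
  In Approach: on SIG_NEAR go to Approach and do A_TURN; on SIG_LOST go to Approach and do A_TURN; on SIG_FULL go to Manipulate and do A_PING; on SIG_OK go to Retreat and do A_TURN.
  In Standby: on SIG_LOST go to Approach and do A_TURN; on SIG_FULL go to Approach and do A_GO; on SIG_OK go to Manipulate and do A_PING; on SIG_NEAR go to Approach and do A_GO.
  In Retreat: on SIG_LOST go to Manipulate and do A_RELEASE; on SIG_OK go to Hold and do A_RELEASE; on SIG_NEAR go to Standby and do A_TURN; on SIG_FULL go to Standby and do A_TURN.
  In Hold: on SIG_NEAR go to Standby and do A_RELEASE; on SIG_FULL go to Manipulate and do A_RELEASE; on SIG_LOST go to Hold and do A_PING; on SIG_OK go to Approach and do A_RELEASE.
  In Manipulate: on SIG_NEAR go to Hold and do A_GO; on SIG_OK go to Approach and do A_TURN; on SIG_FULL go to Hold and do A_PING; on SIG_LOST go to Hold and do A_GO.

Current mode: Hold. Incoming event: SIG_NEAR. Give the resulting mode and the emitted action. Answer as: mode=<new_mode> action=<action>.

current mode = Hold; filter table to that mode:
  (Hold, SIG_NEAR) → (Standby, A_RELEASE)  ← event matches
  (Hold, SIG_FULL) → (Manipulate, A_RELEASE)
  (Hold, SIG_LOST) → (Hold, A_PING)
  (Hold, SIG_OK) → (Approach, A_RELEASE)
event = SIG_NEAR selects (Standby, A_RELEASE)

mode=Standby action=A_RELEASE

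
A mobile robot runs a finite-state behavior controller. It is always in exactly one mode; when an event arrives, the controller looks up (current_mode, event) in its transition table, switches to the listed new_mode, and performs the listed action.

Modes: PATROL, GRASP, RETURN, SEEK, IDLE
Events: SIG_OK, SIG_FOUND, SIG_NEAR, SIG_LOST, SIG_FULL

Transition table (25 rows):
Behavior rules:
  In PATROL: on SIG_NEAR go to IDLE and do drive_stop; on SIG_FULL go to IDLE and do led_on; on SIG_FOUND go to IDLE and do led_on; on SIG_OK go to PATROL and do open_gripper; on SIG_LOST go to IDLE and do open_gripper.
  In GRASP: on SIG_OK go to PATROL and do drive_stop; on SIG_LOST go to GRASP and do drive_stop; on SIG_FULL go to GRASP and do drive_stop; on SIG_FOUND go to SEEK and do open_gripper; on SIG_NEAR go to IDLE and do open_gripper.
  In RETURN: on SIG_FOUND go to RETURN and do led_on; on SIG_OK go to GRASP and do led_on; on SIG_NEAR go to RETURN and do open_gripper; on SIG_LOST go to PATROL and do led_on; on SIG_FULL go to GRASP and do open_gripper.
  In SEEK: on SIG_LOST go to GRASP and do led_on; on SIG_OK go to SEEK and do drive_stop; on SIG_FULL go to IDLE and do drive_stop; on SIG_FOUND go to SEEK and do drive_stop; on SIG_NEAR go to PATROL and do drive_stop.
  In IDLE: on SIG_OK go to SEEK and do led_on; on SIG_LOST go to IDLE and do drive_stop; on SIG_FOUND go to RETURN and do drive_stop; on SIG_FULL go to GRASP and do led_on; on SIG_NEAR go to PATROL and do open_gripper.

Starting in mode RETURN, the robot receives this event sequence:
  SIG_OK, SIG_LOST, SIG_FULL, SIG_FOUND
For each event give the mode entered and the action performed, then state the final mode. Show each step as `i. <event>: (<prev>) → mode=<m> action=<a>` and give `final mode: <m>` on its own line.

1. SIG_OK: (RETURN) → mode=GRASP action=led_on
2. SIG_LOST: (GRASP) → mode=GRASP action=drive_stop
3. SIG_FULL: (GRASP) → mode=GRASP action=drive_stop
4. SIG_FOUND: (GRASP) → mode=SEEK action=open_gripper

final mode: SEEK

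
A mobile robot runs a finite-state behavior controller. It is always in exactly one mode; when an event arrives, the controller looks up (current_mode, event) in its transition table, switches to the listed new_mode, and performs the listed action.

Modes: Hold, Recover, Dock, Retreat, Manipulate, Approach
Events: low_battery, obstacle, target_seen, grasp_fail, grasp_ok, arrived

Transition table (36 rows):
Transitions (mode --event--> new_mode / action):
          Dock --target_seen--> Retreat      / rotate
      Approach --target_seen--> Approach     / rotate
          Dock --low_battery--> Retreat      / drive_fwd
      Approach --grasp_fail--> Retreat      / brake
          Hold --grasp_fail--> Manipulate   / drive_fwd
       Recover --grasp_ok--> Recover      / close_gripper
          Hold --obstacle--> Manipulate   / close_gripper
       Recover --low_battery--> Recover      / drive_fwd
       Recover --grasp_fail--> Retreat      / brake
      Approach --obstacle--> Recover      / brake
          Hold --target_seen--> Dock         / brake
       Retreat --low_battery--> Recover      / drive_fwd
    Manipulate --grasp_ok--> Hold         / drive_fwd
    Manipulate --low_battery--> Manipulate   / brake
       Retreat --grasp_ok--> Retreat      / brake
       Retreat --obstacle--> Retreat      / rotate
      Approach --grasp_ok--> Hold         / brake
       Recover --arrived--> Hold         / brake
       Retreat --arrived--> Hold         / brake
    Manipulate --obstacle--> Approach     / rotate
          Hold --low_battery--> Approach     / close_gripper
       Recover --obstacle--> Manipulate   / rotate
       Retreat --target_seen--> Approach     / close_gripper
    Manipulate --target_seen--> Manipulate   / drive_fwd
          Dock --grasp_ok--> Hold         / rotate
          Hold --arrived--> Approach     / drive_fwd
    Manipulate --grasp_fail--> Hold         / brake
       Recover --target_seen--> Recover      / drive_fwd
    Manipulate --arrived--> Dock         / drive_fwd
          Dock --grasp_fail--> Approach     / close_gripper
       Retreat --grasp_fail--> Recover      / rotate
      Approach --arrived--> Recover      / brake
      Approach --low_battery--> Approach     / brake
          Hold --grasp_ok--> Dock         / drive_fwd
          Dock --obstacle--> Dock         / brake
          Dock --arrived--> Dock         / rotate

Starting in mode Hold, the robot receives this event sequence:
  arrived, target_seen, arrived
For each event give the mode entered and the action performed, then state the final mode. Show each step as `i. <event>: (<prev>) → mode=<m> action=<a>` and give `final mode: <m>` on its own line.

1. arrived: (Hold) → mode=Approach action=drive_fwd
2. target_seen: (Approach) → mode=Approach action=rotate
3. arrived: (Approach) → mode=Recover action=brake

final mode: Recover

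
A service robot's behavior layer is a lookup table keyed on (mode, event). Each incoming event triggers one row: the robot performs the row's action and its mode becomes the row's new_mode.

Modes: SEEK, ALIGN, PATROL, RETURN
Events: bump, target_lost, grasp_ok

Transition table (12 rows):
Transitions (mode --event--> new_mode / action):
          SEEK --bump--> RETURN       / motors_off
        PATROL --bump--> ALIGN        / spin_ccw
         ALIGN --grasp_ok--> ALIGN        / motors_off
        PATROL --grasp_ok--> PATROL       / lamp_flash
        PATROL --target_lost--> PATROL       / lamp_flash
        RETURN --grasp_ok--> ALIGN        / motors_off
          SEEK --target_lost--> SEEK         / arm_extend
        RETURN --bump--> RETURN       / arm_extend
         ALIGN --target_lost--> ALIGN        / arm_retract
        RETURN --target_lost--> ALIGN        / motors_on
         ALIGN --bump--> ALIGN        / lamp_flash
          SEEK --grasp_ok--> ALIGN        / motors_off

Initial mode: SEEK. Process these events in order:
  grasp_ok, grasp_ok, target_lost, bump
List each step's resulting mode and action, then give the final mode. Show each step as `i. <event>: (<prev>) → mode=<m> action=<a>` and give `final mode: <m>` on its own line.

1. grasp_ok: (SEEK) → mode=ALIGN action=motors_off
2. grasp_ok: (ALIGN) → mode=ALIGN action=motors_off
3. target_lost: (ALIGN) → mode=ALIGN action=arm_retract
4. bump: (ALIGN) → mode=ALIGN action=lamp_flash

final mode: ALIGN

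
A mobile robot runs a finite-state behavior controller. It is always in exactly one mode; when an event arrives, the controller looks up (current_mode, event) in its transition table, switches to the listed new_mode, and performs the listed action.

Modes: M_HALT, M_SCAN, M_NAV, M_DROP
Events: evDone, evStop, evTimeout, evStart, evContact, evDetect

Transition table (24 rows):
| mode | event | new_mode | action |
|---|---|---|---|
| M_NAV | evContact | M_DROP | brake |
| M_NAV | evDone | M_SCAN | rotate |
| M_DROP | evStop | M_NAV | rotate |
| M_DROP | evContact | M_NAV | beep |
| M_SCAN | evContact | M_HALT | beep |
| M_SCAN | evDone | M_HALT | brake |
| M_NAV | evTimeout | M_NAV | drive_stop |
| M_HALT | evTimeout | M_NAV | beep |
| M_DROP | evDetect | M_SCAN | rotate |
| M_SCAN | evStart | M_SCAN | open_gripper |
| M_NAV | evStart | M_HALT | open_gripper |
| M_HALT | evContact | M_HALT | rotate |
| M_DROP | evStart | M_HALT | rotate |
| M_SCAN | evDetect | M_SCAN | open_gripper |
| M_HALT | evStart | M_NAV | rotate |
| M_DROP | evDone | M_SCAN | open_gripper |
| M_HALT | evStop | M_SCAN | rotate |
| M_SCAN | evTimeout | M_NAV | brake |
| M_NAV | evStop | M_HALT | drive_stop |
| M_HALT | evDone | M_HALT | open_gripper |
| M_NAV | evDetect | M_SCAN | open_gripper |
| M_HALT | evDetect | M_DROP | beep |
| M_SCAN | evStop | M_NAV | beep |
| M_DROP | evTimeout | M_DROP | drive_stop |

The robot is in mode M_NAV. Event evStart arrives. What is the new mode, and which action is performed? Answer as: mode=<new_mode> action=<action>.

current mode = M_NAV; filter table to that mode:
  (M_NAV, evContact) → (M_DROP, brake)
  (M_NAV, evDone) → (M_SCAN, rotate)
  (M_NAV, evTimeout) → (M_NAV, drive_stop)
  (M_NAV, evStart) → (M_HALT, open_gripper)  ← event matches
  (M_NAV, evStop) → (M_HALT, drive_stop)
  (M_NAV, evDetect) → (M_SCAN, open_gripper)
event = evStart selects (M_HALT, open_gripper)

mode=M_HALT action=open_gripper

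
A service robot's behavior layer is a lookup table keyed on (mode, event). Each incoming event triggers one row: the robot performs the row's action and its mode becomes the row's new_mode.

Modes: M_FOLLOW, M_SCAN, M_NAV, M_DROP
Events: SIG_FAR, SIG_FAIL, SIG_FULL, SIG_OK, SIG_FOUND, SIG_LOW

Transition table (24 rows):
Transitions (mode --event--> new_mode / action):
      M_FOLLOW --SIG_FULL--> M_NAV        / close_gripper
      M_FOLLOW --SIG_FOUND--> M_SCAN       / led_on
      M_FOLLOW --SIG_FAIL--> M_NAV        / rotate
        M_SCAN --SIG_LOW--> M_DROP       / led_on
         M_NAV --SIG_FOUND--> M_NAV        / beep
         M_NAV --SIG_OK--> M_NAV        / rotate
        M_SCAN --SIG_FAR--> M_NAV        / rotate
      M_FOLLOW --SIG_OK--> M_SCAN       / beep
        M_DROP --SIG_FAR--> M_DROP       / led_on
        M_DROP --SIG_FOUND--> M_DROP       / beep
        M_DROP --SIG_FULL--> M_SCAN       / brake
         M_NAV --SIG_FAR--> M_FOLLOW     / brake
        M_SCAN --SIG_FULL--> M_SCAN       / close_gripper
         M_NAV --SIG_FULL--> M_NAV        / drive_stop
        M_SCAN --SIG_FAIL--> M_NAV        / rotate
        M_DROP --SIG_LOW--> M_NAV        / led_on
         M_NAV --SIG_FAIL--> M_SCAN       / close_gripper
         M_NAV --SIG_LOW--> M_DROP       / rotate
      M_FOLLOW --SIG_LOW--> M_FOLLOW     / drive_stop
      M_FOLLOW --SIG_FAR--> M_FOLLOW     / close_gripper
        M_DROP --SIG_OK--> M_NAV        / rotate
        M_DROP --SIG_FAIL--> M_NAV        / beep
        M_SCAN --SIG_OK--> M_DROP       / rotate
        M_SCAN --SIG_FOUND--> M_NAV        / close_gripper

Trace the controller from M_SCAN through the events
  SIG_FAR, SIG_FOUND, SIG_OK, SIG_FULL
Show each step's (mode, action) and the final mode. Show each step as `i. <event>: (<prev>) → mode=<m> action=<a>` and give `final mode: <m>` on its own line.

final mode: M_NAV

1. SIG_FAR: (M_SCAN) → mode=M_NAV action=rotate
2. SIG_FOUND: (M_NAV) → mode=M_NAV action=beep
3. SIG_OK: (M_NAV) → mode=M_NAV action=rotate
4. SIG_FULL: (M_NAV) → mode=M_NAV action=drive_stop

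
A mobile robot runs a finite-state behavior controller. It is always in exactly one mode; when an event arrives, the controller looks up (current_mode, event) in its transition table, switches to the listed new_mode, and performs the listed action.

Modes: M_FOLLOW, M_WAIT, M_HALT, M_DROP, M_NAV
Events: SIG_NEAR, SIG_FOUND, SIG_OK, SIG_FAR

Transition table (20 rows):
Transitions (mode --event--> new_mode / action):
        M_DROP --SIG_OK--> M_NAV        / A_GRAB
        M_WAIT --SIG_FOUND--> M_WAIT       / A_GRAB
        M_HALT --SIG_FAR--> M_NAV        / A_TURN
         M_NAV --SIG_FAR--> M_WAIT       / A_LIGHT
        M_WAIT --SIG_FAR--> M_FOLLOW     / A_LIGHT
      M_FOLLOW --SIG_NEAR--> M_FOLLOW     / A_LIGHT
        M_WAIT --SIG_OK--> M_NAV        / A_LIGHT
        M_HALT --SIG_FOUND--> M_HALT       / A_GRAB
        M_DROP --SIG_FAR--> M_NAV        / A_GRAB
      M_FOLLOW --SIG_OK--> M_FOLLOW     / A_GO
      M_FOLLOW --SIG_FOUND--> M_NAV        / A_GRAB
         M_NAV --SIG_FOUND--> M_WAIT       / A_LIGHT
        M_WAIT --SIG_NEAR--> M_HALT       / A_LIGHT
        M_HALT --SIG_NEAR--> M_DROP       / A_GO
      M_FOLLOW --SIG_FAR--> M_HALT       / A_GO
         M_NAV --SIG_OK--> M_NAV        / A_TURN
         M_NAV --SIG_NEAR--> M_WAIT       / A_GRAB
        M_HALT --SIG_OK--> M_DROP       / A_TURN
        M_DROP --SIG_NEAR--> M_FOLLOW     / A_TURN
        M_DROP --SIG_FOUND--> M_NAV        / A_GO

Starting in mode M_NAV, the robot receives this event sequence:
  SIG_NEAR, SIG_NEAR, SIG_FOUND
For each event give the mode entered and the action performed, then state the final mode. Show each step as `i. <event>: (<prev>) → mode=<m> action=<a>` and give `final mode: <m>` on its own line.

final mode: M_HALT

1. SIG_NEAR: (M_NAV) → mode=M_WAIT action=A_GRAB
2. SIG_NEAR: (M_WAIT) → mode=M_HALT action=A_LIGHT
3. SIG_FOUND: (M_HALT) → mode=M_HALT action=A_GRAB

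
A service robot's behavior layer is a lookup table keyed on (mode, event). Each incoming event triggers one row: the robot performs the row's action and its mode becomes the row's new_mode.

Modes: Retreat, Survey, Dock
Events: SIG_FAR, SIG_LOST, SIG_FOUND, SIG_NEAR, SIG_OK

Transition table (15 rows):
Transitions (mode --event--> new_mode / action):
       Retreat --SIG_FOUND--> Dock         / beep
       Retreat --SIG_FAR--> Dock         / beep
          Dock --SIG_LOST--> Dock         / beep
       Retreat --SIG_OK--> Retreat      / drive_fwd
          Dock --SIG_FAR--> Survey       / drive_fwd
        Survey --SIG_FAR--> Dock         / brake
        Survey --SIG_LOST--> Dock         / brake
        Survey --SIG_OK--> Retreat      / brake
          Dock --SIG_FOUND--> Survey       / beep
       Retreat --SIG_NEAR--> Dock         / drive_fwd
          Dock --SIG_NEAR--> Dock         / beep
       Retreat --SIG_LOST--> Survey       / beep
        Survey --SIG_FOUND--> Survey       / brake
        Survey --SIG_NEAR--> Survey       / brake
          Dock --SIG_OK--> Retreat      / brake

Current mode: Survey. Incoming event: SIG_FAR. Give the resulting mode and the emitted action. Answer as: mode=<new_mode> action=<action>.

current mode = Survey; filter table to that mode:
  (Survey, SIG_FAR) → (Dock, brake)  ← event matches
  (Survey, SIG_LOST) → (Dock, brake)
  (Survey, SIG_OK) → (Retreat, brake)
  (Survey, SIG_FOUND) → (Survey, brake)
  (Survey, SIG_NEAR) → (Survey, brake)
event = SIG_FAR selects (Dock, brake)

mode=Dock action=brake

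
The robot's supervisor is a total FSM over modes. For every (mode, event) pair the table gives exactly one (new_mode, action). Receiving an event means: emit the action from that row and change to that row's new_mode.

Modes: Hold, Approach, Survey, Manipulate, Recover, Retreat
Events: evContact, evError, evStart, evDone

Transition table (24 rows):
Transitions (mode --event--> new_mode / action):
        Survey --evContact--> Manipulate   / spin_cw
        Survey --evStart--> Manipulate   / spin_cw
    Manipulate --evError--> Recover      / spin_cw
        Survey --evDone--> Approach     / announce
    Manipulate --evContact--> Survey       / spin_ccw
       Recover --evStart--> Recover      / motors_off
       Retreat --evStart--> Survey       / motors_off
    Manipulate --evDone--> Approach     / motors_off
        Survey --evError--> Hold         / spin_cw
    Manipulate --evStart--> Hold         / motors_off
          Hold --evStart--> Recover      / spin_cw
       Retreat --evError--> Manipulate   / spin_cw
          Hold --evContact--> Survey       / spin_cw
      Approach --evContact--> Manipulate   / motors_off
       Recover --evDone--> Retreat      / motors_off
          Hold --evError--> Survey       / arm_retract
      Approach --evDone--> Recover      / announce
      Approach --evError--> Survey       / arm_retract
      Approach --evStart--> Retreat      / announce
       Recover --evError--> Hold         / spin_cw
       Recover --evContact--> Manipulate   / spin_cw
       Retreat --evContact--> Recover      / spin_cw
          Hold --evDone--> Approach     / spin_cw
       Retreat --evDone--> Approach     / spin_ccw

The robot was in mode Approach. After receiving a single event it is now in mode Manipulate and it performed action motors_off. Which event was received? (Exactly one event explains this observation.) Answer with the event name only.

evContact

try evContact: (Approach, evContact) → (Manipulate, motors_off)  ← matches
try evError: (Approach, evError) → (Survey, arm_retract)
try evStart: (Approach, evStart) → (Retreat, announce)
try evDone: (Approach, evDone) → (Recover, announce)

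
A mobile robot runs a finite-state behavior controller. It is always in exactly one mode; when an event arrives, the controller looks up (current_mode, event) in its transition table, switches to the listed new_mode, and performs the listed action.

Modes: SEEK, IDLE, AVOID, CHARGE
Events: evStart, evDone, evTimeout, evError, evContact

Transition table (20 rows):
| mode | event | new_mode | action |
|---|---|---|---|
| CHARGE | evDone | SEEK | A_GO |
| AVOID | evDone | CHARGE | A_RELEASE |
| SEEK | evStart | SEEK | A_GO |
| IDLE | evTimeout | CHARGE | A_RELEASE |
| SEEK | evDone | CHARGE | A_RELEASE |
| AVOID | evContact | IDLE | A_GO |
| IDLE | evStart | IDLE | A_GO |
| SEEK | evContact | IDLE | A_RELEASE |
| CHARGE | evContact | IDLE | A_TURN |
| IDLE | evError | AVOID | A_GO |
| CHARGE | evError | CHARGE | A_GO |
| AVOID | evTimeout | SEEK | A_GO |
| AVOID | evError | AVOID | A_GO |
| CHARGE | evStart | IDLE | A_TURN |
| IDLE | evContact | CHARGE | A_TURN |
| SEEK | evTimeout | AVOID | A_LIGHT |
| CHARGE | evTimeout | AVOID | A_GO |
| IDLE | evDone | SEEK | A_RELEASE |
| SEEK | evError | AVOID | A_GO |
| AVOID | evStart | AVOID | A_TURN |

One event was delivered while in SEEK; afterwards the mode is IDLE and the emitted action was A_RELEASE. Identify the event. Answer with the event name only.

try evStart: (SEEK, evStart) → (SEEK, A_GO)
try evDone: (SEEK, evDone) → (CHARGE, A_RELEASE)
try evTimeout: (SEEK, evTimeout) → (AVOID, A_LIGHT)
try evError: (SEEK, evError) → (AVOID, A_GO)
try evContact: (SEEK, evContact) → (IDLE, A_RELEASE)  ← matches

evContact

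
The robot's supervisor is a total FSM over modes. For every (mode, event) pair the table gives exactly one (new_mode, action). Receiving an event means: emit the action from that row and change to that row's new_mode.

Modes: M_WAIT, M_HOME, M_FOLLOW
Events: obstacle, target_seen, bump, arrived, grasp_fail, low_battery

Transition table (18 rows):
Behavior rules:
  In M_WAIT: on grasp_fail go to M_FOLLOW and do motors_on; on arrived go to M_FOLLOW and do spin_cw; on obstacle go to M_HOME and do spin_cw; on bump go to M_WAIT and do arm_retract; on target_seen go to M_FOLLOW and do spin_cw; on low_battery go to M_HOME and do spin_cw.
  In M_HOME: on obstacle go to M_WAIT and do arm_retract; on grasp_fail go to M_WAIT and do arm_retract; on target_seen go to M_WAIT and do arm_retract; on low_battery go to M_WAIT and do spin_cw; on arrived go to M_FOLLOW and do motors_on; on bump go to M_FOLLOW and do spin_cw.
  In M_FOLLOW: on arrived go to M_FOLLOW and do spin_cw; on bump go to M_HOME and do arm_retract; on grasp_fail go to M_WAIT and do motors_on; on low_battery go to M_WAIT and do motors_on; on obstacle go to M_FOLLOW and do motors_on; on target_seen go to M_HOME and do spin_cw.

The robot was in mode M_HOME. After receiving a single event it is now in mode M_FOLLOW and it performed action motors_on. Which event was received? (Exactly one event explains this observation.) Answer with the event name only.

arrived

try obstacle: (M_HOME, obstacle) → (M_WAIT, arm_retract)
try target_seen: (M_HOME, target_seen) → (M_WAIT, arm_retract)
try bump: (M_HOME, bump) → (M_FOLLOW, spin_cw)
try arrived: (M_HOME, arrived) → (M_FOLLOW, motors_on)  ← matches
try grasp_fail: (M_HOME, grasp_fail) → (M_WAIT, arm_retract)
try low_battery: (M_HOME, low_battery) → (M_WAIT, spin_cw)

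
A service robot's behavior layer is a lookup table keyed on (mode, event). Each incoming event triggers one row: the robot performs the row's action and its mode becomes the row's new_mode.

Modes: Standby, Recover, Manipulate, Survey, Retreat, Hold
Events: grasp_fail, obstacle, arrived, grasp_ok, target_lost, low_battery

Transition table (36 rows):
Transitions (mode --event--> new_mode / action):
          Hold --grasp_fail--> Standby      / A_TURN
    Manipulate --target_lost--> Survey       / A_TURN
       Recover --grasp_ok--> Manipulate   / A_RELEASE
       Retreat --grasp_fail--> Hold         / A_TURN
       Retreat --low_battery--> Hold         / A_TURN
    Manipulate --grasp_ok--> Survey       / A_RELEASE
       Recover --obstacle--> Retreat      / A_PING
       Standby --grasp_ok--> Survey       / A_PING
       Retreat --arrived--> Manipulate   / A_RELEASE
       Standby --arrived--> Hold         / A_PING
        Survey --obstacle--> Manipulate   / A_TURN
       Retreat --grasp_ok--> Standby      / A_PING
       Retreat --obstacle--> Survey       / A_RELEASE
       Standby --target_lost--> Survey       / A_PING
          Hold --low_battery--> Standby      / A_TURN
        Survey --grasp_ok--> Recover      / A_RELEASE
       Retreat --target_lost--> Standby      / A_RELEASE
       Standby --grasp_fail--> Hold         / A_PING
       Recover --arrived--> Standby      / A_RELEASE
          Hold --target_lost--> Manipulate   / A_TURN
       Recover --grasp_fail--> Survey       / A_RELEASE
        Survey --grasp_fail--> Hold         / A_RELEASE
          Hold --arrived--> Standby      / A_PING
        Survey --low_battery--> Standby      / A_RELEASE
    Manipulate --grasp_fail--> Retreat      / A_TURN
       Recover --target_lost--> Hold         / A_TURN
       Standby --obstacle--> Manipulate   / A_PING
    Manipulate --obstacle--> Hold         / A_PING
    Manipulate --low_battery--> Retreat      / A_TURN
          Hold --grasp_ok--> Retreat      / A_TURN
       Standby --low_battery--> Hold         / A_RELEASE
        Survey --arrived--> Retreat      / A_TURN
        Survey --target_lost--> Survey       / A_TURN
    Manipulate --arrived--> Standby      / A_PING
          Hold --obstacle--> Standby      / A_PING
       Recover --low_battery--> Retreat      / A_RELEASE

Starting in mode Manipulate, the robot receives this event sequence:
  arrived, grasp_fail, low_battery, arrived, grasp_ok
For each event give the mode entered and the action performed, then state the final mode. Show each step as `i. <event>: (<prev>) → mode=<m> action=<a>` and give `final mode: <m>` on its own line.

final mode: Retreat

1. arrived: (Manipulate) → mode=Standby action=A_PING
2. grasp_fail: (Standby) → mode=Hold action=A_PING
3. low_battery: (Hold) → mode=Standby action=A_TURN
4. arrived: (Standby) → mode=Hold action=A_PING
5. grasp_ok: (Hold) → mode=Retreat action=A_TURN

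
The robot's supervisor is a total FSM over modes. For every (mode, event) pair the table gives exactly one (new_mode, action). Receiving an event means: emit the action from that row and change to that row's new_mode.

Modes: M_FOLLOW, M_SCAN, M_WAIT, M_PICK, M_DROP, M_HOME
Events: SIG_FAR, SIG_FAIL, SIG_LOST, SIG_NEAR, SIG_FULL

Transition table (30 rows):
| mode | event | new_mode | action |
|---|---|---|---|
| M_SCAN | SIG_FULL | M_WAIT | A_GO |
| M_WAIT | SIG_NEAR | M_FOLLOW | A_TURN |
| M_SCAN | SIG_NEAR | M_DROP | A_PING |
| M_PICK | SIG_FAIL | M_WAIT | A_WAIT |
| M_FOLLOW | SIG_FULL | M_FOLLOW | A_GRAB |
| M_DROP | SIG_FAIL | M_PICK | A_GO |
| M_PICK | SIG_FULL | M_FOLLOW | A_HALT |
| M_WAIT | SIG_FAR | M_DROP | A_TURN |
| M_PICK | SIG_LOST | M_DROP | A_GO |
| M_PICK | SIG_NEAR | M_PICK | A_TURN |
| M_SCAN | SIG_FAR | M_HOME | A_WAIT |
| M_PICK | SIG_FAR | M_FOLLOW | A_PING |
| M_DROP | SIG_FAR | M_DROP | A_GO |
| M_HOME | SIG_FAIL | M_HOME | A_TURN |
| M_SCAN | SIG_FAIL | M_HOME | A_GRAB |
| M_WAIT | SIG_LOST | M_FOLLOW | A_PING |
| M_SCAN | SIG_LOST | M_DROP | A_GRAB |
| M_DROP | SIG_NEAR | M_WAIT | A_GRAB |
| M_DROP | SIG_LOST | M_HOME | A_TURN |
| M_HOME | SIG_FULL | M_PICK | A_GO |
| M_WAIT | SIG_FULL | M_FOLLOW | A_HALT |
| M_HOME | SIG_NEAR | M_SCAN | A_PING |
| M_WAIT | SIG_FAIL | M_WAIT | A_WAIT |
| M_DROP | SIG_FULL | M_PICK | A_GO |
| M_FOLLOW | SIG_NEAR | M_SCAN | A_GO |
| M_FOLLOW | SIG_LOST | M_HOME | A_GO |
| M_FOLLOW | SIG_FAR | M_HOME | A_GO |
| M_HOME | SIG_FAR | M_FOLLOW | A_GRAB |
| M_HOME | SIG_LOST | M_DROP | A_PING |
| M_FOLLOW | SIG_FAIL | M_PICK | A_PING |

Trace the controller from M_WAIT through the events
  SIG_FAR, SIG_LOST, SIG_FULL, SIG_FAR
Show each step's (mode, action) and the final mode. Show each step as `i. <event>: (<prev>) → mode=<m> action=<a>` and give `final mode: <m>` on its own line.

final mode: M_FOLLOW

1. SIG_FAR: (M_WAIT) → mode=M_DROP action=A_TURN
2. SIG_LOST: (M_DROP) → mode=M_HOME action=A_TURN
3. SIG_FULL: (M_HOME) → mode=M_PICK action=A_GO
4. SIG_FAR: (M_PICK) → mode=M_FOLLOW action=A_PING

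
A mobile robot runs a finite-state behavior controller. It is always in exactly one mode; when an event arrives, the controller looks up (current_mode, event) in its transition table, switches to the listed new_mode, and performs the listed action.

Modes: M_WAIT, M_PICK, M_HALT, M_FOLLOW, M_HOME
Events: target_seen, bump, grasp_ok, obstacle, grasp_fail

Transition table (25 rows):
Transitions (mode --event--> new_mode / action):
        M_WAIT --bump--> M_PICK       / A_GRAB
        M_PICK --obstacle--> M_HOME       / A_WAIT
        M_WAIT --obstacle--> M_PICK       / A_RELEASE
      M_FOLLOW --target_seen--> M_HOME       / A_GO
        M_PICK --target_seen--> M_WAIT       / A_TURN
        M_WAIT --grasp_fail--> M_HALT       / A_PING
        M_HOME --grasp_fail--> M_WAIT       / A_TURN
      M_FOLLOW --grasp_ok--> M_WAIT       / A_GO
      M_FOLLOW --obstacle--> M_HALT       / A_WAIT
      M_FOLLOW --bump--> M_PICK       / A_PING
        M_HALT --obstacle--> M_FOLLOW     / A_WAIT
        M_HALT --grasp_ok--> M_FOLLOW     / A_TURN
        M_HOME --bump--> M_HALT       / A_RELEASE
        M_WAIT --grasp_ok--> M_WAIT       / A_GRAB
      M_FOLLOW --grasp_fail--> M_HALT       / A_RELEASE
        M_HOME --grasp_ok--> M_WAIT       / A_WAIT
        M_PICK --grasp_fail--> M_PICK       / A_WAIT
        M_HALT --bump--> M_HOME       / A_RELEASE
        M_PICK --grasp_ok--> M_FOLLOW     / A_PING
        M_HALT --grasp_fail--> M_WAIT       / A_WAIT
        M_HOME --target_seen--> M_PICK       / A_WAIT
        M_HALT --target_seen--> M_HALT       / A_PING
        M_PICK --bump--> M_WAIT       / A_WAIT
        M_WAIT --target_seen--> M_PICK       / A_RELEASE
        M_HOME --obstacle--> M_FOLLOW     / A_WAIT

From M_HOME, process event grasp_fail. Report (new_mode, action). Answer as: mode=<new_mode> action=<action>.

current mode = M_HOME; filter table to that mode:
  (M_HOME, grasp_fail) → (M_WAIT, A_TURN)  ← event matches
  (M_HOME, bump) → (M_HALT, A_RELEASE)
  (M_HOME, grasp_ok) → (M_WAIT, A_WAIT)
  (M_HOME, target_seen) → (M_PICK, A_WAIT)
  (M_HOME, obstacle) → (M_FOLLOW, A_WAIT)
event = grasp_fail selects (M_WAIT, A_TURN)

mode=M_WAIT action=A_TURN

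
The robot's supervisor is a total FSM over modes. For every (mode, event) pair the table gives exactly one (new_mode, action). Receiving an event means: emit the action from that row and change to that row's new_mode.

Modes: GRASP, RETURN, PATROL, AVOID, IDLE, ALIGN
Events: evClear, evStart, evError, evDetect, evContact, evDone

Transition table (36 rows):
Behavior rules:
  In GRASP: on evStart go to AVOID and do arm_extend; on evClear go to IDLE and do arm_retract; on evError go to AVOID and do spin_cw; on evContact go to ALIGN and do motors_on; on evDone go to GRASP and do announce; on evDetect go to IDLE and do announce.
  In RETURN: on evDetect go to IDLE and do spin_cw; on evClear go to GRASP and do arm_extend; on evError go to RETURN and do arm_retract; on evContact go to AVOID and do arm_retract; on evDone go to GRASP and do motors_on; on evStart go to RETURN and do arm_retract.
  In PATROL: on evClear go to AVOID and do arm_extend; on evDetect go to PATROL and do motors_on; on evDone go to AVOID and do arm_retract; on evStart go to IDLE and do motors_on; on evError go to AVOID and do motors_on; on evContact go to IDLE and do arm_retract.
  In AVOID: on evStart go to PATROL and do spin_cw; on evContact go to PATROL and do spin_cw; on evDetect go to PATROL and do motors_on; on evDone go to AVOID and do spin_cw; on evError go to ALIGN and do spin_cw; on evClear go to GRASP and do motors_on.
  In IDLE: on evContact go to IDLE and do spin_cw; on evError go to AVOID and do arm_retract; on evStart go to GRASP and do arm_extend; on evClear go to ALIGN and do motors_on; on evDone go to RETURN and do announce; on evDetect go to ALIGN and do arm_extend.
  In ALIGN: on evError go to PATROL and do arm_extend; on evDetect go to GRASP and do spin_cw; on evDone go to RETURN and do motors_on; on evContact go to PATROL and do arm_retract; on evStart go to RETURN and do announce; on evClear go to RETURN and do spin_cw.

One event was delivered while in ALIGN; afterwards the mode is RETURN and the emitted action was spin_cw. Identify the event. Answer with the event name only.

try evClear: (ALIGN, evClear) → (RETURN, spin_cw)  ← matches
try evStart: (ALIGN, evStart) → (RETURN, announce)
try evError: (ALIGN, evError) → (PATROL, arm_extend)
try evDetect: (ALIGN, evDetect) → (GRASP, spin_cw)
try evContact: (ALIGN, evContact) → (PATROL, arm_retract)
try evDone: (ALIGN, evDone) → (RETURN, motors_on)

evClear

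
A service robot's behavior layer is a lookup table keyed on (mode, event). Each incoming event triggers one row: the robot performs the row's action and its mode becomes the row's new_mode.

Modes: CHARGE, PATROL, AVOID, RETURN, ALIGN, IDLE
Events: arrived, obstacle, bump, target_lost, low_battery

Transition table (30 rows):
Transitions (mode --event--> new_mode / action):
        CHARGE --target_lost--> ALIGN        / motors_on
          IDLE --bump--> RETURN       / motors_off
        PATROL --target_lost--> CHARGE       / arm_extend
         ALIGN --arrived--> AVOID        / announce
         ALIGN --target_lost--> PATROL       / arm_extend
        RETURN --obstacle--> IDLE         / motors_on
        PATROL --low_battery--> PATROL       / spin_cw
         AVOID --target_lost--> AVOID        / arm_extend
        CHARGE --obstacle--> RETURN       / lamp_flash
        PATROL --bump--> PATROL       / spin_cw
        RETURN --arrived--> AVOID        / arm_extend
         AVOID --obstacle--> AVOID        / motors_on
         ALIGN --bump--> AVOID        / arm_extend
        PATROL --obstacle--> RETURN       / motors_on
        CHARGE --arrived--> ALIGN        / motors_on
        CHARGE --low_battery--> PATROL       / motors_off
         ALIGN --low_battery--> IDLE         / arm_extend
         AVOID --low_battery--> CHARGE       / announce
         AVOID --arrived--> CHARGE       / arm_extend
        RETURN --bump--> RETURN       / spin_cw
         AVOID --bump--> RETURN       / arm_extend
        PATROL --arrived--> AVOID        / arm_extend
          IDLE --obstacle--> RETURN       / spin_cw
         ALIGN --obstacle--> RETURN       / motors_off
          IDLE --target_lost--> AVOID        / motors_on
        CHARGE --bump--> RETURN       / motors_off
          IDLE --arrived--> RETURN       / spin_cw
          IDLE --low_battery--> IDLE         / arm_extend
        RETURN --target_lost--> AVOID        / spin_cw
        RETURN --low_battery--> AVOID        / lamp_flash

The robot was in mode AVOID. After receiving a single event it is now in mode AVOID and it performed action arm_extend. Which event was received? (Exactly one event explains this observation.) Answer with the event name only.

try arrived: (AVOID, arrived) → (CHARGE, arm_extend)
try obstacle: (AVOID, obstacle) → (AVOID, motors_on)
try bump: (AVOID, bump) → (RETURN, arm_extend)
try target_lost: (AVOID, target_lost) → (AVOID, arm_extend)  ← matches
try low_battery: (AVOID, low_battery) → (CHARGE, announce)

target_lost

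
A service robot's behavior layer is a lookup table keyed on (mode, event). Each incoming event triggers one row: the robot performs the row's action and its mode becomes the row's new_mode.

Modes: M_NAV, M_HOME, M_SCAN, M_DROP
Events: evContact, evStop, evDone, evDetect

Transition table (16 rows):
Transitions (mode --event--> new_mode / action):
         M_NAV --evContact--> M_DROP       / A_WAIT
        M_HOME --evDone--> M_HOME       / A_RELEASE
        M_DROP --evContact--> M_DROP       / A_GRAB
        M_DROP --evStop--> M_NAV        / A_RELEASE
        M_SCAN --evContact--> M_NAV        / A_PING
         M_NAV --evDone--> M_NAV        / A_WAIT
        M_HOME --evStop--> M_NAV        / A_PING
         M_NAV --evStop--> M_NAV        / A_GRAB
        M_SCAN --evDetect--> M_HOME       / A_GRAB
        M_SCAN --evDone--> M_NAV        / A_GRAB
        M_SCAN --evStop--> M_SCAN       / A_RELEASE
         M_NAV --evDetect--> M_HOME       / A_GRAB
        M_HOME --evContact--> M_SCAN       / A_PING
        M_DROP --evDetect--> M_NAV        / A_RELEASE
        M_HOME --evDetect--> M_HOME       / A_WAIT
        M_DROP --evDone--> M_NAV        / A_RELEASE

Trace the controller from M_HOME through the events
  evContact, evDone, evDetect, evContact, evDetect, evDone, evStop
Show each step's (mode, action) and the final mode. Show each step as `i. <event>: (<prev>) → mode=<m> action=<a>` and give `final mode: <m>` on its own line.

final mode: M_NAV

1. evContact: (M_HOME) → mode=M_SCAN action=A_PING
2. evDone: (M_SCAN) → mode=M_NAV action=A_GRAB
3. evDetect: (M_NAV) → mode=M_HOME action=A_GRAB
4. evContact: (M_HOME) → mode=M_SCAN action=A_PING
5. evDetect: (M_SCAN) → mode=M_HOME action=A_GRAB
6. evDone: (M_HOME) → mode=M_HOME action=A_RELEASE
7. evStop: (M_HOME) → mode=M_NAV action=A_PING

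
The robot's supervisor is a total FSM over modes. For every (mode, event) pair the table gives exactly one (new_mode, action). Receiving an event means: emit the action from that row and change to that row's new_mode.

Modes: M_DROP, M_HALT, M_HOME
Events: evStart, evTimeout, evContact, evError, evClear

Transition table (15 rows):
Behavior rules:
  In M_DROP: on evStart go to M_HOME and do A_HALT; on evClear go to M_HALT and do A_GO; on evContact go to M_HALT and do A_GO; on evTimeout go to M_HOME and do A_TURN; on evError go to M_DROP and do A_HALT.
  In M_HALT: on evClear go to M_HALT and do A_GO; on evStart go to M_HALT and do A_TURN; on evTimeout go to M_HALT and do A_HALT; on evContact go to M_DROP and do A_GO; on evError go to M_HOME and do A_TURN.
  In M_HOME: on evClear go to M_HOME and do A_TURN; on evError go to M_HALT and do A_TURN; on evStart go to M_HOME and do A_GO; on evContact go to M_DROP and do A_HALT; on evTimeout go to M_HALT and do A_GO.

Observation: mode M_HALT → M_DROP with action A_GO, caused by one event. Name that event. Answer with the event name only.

try evStart: (M_HALT, evStart) → (M_HALT, A_TURN)
try evTimeout: (M_HALT, evTimeout) → (M_HALT, A_HALT)
try evContact: (M_HALT, evContact) → (M_DROP, A_GO)  ← matches
try evError: (M_HALT, evError) → (M_HOME, A_TURN)
try evClear: (M_HALT, evClear) → (M_HALT, A_GO)

evContact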